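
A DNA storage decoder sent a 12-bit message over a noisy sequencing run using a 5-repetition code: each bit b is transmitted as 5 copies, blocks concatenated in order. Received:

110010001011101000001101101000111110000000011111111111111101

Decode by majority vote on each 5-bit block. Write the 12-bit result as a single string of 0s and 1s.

Block 1 (11001): 3 ones → 1
Block 2 (00010): 1 one → 0
Block 3 (11101): 4 ones → 1
Block 4 (00000): 0 ones → 0
Block 5 (11011): 4 ones → 1
Block 6 (01000): 1 one → 0
Block 7 (11111): 5 ones → 1
Block 8 (00000): 0 ones → 0
Block 9 (00011): 2 ones → 0
Block 10 (11111): 5 ones → 1
Block 11 (11111): 5 ones → 1
Block 12 (11101): 4 ones → 1

101010100111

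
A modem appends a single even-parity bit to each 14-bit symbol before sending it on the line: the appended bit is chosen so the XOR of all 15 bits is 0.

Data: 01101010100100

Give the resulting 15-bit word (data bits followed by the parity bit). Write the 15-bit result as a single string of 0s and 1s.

XOR of the 14 data bits: 0⊕1⊕1⊕0⊕1⊕0⊕1⊕0⊕1⊕0⊕0⊕1⊕0⊕0 = 0
Parity bit = 0 (so all 15 bits XOR to 0).

011010101001000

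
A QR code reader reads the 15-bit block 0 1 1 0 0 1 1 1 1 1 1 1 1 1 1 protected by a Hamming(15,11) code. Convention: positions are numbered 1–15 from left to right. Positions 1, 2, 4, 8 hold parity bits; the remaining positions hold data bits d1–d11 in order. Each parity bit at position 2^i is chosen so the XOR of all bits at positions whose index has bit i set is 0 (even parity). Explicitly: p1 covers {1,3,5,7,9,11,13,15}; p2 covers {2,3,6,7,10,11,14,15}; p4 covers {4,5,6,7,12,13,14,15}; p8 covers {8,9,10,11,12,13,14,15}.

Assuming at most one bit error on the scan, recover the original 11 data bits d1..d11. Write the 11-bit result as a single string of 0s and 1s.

s1 (pos 1,3,5,7,9,11,13,15): 0⊕1⊕0⊕1⊕1⊕1⊕1⊕1 = 0
s2 (pos 2,3,6,7,10,11,14,15): 1⊕1⊕1⊕1⊕1⊕1⊕1⊕1 = 0
s4 (pos 4,5,6,7,12,13,14,15): 0⊕0⊕1⊕1⊕1⊕1⊕1⊕1 = 0
s8 (pos 8,9,10,11,12,13,14,15): 1⊕1⊕1⊕1⊕1⊕1⊕1⊕1 = 0
Syndrome s8…s1 = 0000 → no error.
Read data bits from positions 3,5,6,7,9,10,11,12,13,14,15: 10111111111

10111111111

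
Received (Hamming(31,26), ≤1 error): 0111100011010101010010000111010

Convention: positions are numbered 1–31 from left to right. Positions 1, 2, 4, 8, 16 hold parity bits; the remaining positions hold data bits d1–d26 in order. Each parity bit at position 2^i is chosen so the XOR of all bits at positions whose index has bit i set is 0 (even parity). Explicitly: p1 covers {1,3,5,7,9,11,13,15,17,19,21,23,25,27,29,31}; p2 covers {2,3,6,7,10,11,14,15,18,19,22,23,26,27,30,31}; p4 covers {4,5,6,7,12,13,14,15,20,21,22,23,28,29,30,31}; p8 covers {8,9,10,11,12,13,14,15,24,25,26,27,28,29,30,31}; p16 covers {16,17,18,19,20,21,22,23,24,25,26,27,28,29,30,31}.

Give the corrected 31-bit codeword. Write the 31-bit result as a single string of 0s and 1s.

0111100011010101010000000111010

s1 (pos 1,3,5,7,9,11,13,15,17,19,21,23,25,27,29,31): 0⊕1⊕1⊕0⊕1⊕0⊕0⊕0⊕0⊕0⊕1⊕0⊕0⊕1⊕0⊕0 = 1
s2 (pos 2,3,6,7,10,11,14,15,18,19,22,23,26,27,30,31): 1⊕1⊕0⊕0⊕1⊕0⊕1⊕0⊕1⊕0⊕0⊕0⊕1⊕1⊕1⊕0 = 0
s4 (pos 4,5,6,7,12,13,14,15,20,21,22,23,28,29,30,31): 1⊕1⊕0⊕0⊕1⊕0⊕1⊕0⊕0⊕1⊕0⊕0⊕1⊕0⊕1⊕0 = 1
s8 (pos 8,9,10,11,12,13,14,15,24,25,26,27,28,29,30,31): 0⊕1⊕1⊕0⊕1⊕0⊕1⊕0⊕0⊕0⊕1⊕1⊕1⊕0⊕1⊕0 = 0
s16 (pos 16,17,18,19,20,21,22,23,24,25,26,27,28,29,30,31): 1⊕0⊕1⊕0⊕0⊕1⊕0⊕0⊕0⊕0⊕1⊕1⊕1⊕0⊕1⊕0 = 1
Syndrome s16…s1 = 10101 → error at position 21.
Flip position 21: 0111100011010101010010000111010 → 0111100011010101010000000111010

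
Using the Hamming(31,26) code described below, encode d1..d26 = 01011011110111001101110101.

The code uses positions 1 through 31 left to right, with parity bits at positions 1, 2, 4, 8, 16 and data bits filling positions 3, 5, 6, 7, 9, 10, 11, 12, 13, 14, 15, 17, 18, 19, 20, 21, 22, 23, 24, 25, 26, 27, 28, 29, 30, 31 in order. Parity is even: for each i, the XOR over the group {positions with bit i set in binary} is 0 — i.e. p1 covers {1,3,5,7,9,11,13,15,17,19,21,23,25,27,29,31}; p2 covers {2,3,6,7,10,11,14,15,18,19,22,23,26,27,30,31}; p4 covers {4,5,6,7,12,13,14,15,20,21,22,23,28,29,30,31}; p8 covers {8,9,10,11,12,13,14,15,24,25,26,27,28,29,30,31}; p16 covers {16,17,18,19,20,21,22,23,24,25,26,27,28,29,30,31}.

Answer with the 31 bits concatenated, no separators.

0001101010111100111001101110101

Place data at non-parity positions: p1 p2 0 p4 1 0 1 p8 1 0 1 1 1 1 0 p16 1 1 1 0 0 1 1 0 1 1 1 0 1 0 1
p1 (pos 1,3,5,7,9,11,13,15,17,19,21,23,25,27,29,31): XOR of data positions = 0⊕1⊕1⊕1⊕1⊕1⊕0⊕1⊕1⊕0⊕1⊕1⊕1⊕1⊕1 = 0
p2 (pos 2,3,6,7,10,11,14,15,18,19,22,23,26,27,30,31): XOR of data positions = 0⊕0⊕1⊕0⊕1⊕1⊕0⊕1⊕1⊕1⊕1⊕1⊕1⊕0⊕1 = 0
p4 (pos 4,5,6,7,12,13,14,15,20,21,22,23,28,29,30,31): XOR of data positions = 1⊕0⊕1⊕1⊕1⊕1⊕0⊕0⊕0⊕1⊕1⊕0⊕1⊕0⊕1 = 1
p8 (pos 8,9,10,11,12,13,14,15,24,25,26,27,28,29,30,31): XOR of data positions = 1⊕0⊕1⊕1⊕1⊕1⊕0⊕0⊕1⊕1⊕1⊕0⊕1⊕0⊕1 = 0
p16 (pos 16,17,18,19,20,21,22,23,24,25,26,27,28,29,30,31): XOR of data positions = 1⊕1⊕1⊕0⊕0⊕1⊕1⊕0⊕1⊕1⊕1⊕0⊕1⊕0⊕1 = 0
Codeword: 0001101010111100111001101110101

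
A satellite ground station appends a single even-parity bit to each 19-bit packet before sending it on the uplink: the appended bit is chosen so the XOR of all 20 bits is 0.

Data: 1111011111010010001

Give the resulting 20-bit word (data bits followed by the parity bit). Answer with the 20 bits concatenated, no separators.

XOR of the 19 data bits: 1⊕1⊕1⊕1⊕0⊕1⊕1⊕1⊕1⊕1⊕0⊕1⊕0⊕0⊕1⊕0⊕0⊕0⊕1 = 0
Parity bit = 0 (so all 20 bits XOR to 0).

11110111110100100010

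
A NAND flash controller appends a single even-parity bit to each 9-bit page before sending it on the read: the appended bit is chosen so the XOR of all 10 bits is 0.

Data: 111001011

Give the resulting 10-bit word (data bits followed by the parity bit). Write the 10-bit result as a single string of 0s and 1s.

1110010110

XOR of the 9 data bits: 1⊕1⊕1⊕0⊕0⊕1⊕0⊕1⊕1 = 0
Parity bit = 0 (so all 10 bits XOR to 0).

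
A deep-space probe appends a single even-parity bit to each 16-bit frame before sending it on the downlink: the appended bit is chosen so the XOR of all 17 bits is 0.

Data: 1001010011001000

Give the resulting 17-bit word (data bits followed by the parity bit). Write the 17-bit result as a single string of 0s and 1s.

XOR of the 16 data bits: 1⊕0⊕0⊕1⊕0⊕1⊕0⊕0⊕1⊕1⊕0⊕0⊕1⊕0⊕0⊕0 = 0
Parity bit = 0 (so all 17 bits XOR to 0).

10010100110010000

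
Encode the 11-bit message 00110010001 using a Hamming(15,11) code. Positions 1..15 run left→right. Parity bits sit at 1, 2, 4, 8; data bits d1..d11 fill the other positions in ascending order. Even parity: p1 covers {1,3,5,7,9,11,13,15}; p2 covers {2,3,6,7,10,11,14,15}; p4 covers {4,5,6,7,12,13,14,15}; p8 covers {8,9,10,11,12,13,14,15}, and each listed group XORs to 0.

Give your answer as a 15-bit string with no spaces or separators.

Place data at non-parity positions: p1 p2 0 p4 0 1 1 p8 0 0 1 0 0 0 1
p1 (pos 1,3,5,7,9,11,13,15): XOR of data positions = 0⊕0⊕1⊕0⊕1⊕0⊕1 = 1
p2 (pos 2,3,6,7,10,11,14,15): XOR of data positions = 0⊕1⊕1⊕0⊕1⊕0⊕1 = 0
p4 (pos 4,5,6,7,12,13,14,15): XOR of data positions = 0⊕1⊕1⊕0⊕0⊕0⊕1 = 1
p8 (pos 8,9,10,11,12,13,14,15): XOR of data positions = 0⊕0⊕1⊕0⊕0⊕0⊕1 = 0
Codeword: 100101100010001

100101100010001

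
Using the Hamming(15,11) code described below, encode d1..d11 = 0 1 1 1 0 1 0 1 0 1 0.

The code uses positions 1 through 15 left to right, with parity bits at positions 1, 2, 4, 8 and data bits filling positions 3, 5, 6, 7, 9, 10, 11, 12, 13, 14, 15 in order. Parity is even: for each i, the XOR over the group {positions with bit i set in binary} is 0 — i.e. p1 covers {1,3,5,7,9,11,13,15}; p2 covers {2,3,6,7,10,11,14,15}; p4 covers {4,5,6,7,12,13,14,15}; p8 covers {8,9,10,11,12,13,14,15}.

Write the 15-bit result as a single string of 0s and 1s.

Place data at non-parity positions: p1 p2 0 p4 1 1 1 p8 0 1 0 1 0 1 0
p1 (pos 1,3,5,7,9,11,13,15): XOR of data positions = 0⊕1⊕1⊕0⊕0⊕0⊕0 = 0
p2 (pos 2,3,6,7,10,11,14,15): XOR of data positions = 0⊕1⊕1⊕1⊕0⊕1⊕0 = 0
p4 (pos 4,5,6,7,12,13,14,15): XOR of data positions = 1⊕1⊕1⊕1⊕0⊕1⊕0 = 1
p8 (pos 8,9,10,11,12,13,14,15): XOR of data positions = 0⊕1⊕0⊕1⊕0⊕1⊕0 = 1
Codeword: 000111110101010

000111110101010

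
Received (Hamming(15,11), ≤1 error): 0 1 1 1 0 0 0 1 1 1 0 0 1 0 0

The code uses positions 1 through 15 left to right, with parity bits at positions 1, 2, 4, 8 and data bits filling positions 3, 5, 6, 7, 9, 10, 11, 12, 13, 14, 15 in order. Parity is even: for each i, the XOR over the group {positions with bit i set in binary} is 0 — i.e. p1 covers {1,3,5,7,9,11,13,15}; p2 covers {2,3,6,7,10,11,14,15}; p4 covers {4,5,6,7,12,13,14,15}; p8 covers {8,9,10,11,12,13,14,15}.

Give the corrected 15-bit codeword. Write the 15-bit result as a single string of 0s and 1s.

s1 (pos 1,3,5,7,9,11,13,15): 0⊕1⊕0⊕0⊕1⊕0⊕1⊕0 = 1
s2 (pos 2,3,6,7,10,11,14,15): 1⊕1⊕0⊕0⊕1⊕0⊕0⊕0 = 1
s4 (pos 4,5,6,7,12,13,14,15): 1⊕0⊕0⊕0⊕0⊕1⊕0⊕0 = 0
s8 (pos 8,9,10,11,12,13,14,15): 1⊕1⊕1⊕0⊕0⊕1⊕0⊕0 = 0
Syndrome s8…s1 = 0011 → error at position 3.
Flip position 3: 011100011100100 → 010100011100100

010100011100100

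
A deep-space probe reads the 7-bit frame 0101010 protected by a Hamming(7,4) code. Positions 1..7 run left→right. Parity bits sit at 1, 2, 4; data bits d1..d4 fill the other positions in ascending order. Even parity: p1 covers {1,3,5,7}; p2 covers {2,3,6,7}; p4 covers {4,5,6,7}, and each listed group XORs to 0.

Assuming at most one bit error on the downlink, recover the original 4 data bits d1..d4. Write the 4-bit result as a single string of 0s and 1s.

0010

s1 (pos 1,3,5,7): 0⊕0⊕0⊕0 = 0
s2 (pos 2,3,6,7): 1⊕0⊕1⊕0 = 0
s4 (pos 4,5,6,7): 1⊕0⊕1⊕0 = 0
Syndrome s4…s1 = 000 → no error.
Read data bits from positions 3,5,6,7: 0010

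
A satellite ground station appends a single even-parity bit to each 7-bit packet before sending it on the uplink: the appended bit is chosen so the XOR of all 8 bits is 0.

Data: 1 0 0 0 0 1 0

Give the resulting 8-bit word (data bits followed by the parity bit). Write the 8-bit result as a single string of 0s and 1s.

10000100

XOR of the 7 data bits: 1⊕0⊕0⊕0⊕0⊕1⊕0 = 0
Parity bit = 0 (so all 8 bits XOR to 0).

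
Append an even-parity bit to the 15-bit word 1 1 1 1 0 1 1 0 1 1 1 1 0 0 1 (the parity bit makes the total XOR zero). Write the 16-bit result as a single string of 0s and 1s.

XOR of the 15 data bits: 1⊕1⊕1⊕1⊕0⊕1⊕1⊕0⊕1⊕1⊕1⊕1⊕0⊕0⊕1 = 1
Parity bit = 1 (so all 16 bits XOR to 0).

1111011011110011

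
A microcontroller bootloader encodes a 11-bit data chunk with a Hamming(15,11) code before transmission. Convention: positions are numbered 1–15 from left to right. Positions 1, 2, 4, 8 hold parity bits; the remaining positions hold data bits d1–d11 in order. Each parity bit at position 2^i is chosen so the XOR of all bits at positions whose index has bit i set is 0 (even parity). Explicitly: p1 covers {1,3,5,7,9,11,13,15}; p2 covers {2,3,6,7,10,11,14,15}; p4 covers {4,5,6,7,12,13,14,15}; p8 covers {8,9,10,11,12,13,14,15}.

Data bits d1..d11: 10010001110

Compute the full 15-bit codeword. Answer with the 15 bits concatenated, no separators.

Place data at non-parity positions: p1 p2 1 p4 0 0 1 p8 0 0 0 1 1 1 0
p1 (pos 1,3,5,7,9,11,13,15): XOR of data positions = 1⊕0⊕1⊕0⊕0⊕1⊕0 = 1
p2 (pos 2,3,6,7,10,11,14,15): XOR of data positions = 1⊕0⊕1⊕0⊕0⊕1⊕0 = 1
p4 (pos 4,5,6,7,12,13,14,15): XOR of data positions = 0⊕0⊕1⊕1⊕1⊕1⊕0 = 0
p8 (pos 8,9,10,11,12,13,14,15): XOR of data positions = 0⊕0⊕0⊕1⊕1⊕1⊕0 = 1
Codeword: 111000110001110

111000110001110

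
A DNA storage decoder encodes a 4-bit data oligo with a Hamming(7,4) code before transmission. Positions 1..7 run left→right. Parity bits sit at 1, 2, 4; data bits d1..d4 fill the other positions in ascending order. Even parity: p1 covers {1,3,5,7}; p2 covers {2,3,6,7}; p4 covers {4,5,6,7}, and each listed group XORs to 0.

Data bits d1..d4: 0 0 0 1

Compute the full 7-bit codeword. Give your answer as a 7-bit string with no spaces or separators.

1101001

Place data at non-parity positions: p1 p2 0 p4 0 0 1
p1 (pos 1,3,5,7): XOR of data positions = 0⊕0⊕1 = 1
p2 (pos 2,3,6,7): XOR of data positions = 0⊕0⊕1 = 1
p4 (pos 4,5,6,7): XOR of data positions = 0⊕0⊕1 = 1
Codeword: 1101001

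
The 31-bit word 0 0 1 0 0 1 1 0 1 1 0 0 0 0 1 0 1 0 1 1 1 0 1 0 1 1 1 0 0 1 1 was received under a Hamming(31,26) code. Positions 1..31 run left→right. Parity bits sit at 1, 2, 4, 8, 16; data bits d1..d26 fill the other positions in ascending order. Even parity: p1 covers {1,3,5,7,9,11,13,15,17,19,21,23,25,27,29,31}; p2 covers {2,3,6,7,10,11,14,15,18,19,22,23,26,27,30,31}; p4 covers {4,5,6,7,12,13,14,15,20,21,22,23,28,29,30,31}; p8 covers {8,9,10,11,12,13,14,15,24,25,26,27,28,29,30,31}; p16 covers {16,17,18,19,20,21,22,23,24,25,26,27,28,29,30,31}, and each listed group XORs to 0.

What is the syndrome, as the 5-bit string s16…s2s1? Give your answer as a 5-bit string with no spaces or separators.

s1 (pos 1,3,5,7,9,11,13,15,17,19,21,23,25,27,29,31): 0⊕1⊕0⊕1⊕1⊕0⊕0⊕1⊕1⊕1⊕1⊕1⊕1⊕1⊕0⊕1 = 1
s2 (pos 2,3,6,7,10,11,14,15,18,19,22,23,26,27,30,31): 0⊕1⊕1⊕1⊕1⊕0⊕0⊕1⊕0⊕1⊕0⊕1⊕1⊕1⊕1⊕1 = 1
s4 (pos 4,5,6,7,12,13,14,15,20,21,22,23,28,29,30,31): 0⊕0⊕1⊕1⊕0⊕0⊕0⊕1⊕1⊕1⊕0⊕1⊕0⊕0⊕1⊕1 = 0
s8 (pos 8,9,10,11,12,13,14,15,24,25,26,27,28,29,30,31): 0⊕1⊕1⊕0⊕0⊕0⊕0⊕1⊕0⊕1⊕1⊕1⊕0⊕0⊕1⊕1 = 0
s16 (pos 16,17,18,19,20,21,22,23,24,25,26,27,28,29,30,31): 0⊕1⊕0⊕1⊕1⊕1⊕0⊕1⊕0⊕1⊕1⊕1⊕0⊕0⊕1⊕1 = 0
Syndrome s16…s1 = 00011 → error at position 3.

00011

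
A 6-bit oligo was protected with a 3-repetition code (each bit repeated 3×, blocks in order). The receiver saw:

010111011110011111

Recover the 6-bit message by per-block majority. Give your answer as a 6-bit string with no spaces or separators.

011111

Block 1 (010): 1 one → 0
Block 2 (111): 3 ones → 1
Block 3 (011): 2 ones → 1
Block 4 (110): 2 ones → 1
Block 5 (011): 2 ones → 1
Block 6 (111): 3 ones → 1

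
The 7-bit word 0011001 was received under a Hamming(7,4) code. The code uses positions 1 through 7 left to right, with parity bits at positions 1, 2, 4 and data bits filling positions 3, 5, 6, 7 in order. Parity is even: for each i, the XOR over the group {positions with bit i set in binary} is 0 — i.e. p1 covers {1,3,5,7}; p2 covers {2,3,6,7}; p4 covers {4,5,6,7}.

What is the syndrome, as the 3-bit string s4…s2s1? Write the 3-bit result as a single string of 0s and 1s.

000

s1 (pos 1,3,5,7): 0⊕1⊕0⊕1 = 0
s2 (pos 2,3,6,7): 0⊕1⊕0⊕1 = 0
s4 (pos 4,5,6,7): 1⊕0⊕0⊕1 = 0
Syndrome s4…s1 = 000 → no error.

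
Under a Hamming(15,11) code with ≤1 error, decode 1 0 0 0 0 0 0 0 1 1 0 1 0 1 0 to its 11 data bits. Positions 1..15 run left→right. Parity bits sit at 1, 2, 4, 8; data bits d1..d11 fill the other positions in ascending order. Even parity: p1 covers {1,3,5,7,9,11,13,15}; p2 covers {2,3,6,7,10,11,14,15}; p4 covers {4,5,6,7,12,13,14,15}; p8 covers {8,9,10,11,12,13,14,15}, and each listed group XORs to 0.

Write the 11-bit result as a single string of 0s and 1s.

00001101010

s1 (pos 1,3,5,7,9,11,13,15): 1⊕0⊕0⊕0⊕1⊕0⊕0⊕0 = 0
s2 (pos 2,3,6,7,10,11,14,15): 0⊕0⊕0⊕0⊕1⊕0⊕1⊕0 = 0
s4 (pos 4,5,6,7,12,13,14,15): 0⊕0⊕0⊕0⊕1⊕0⊕1⊕0 = 0
s8 (pos 8,9,10,11,12,13,14,15): 0⊕1⊕1⊕0⊕1⊕0⊕1⊕0 = 0
Syndrome s8…s1 = 0000 → no error.
Read data bits from positions 3,5,6,7,9,10,11,12,13,14,15: 00001101010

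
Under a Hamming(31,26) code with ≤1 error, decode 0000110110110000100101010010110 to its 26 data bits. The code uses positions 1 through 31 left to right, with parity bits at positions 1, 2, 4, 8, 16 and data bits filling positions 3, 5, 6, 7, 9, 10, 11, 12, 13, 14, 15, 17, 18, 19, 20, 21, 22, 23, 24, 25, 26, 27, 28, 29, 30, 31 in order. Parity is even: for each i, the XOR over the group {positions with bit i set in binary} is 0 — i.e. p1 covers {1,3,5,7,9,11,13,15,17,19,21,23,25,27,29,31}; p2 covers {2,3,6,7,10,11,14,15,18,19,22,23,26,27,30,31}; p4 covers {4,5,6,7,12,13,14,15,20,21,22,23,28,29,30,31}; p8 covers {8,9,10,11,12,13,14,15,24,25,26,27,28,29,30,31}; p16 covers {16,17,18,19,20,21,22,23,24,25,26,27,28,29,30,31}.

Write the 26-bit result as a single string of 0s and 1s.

s1 (pos 1,3,5,7,9,11,13,15,17,19,21,23,25,27,29,31): 0⊕0⊕1⊕0⊕1⊕1⊕0⊕0⊕1⊕0⊕0⊕0⊕0⊕1⊕1⊕0 = 0
s2 (pos 2,3,6,7,10,11,14,15,18,19,22,23,26,27,30,31): 0⊕0⊕1⊕0⊕0⊕1⊕0⊕0⊕0⊕0⊕1⊕0⊕0⊕1⊕1⊕0 = 1
s4 (pos 4,5,6,7,12,13,14,15,20,21,22,23,28,29,30,31): 0⊕1⊕1⊕0⊕1⊕0⊕0⊕0⊕1⊕0⊕1⊕0⊕0⊕1⊕1⊕0 = 1
s8 (pos 8,9,10,11,12,13,14,15,24,25,26,27,28,29,30,31): 1⊕1⊕0⊕1⊕1⊕0⊕0⊕0⊕1⊕0⊕0⊕1⊕0⊕1⊕1⊕0 = 0
s16 (pos 16,17,18,19,20,21,22,23,24,25,26,27,28,29,30,31): 0⊕1⊕0⊕0⊕1⊕0⊕1⊕0⊕1⊕0⊕0⊕1⊕0⊕1⊕1⊕0 = 1
Syndrome s16…s1 = 10110 → error at position 22.
Flip position 22: 0000110110110000100101010010110 → 0000110110110000100100010010110
Read data bits from positions 3,5,6,7,9,10,11,12,13,14,15,17,18,19,20,21,22,23,24,25,26,27,28,29,30,31: 01101011000100100010010110

01101011000100100010010110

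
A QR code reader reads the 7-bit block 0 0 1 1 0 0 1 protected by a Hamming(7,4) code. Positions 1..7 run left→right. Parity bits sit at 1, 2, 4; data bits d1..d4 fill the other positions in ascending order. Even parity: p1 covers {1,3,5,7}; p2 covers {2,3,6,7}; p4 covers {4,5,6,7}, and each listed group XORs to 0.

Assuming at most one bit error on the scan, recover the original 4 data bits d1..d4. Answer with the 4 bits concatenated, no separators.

s1 (pos 1,3,5,7): 0⊕1⊕0⊕1 = 0
s2 (pos 2,3,6,7): 0⊕1⊕0⊕1 = 0
s4 (pos 4,5,6,7): 1⊕0⊕0⊕1 = 0
Syndrome s4…s1 = 000 → no error.
Read data bits from positions 3,5,6,7: 1001

1001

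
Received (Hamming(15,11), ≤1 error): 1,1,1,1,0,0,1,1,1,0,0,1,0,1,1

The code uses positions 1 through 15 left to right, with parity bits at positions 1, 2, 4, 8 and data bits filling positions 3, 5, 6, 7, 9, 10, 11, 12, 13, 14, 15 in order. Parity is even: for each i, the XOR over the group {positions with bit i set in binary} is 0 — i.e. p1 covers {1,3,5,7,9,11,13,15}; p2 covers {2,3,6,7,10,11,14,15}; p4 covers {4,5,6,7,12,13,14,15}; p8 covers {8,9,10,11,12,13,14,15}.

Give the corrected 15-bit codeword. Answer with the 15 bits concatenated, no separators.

111100111001010

s1 (pos 1,3,5,7,9,11,13,15): 1⊕1⊕0⊕1⊕1⊕0⊕0⊕1 = 1
s2 (pos 2,3,6,7,10,11,14,15): 1⊕1⊕0⊕1⊕0⊕0⊕1⊕1 = 1
s4 (pos 4,5,6,7,12,13,14,15): 1⊕0⊕0⊕1⊕1⊕0⊕1⊕1 = 1
s8 (pos 8,9,10,11,12,13,14,15): 1⊕1⊕0⊕0⊕1⊕0⊕1⊕1 = 1
Syndrome s8…s1 = 1111 → error at position 15.
Flip position 15: 111100111001011 → 111100111001010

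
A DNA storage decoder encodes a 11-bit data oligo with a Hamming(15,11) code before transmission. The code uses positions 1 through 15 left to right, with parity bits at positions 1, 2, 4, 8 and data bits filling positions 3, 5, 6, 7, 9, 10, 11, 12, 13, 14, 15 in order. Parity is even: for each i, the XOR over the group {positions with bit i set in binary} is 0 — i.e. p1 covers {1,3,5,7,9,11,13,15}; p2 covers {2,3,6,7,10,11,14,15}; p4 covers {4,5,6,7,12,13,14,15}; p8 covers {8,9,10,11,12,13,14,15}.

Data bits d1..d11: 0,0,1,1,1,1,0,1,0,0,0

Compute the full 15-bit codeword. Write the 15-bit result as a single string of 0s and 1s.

Place data at non-parity positions: p1 p2 0 p4 0 1 1 p8 1 1 0 1 0 0 0
p1 (pos 1,3,5,7,9,11,13,15): XOR of data positions = 0⊕0⊕1⊕1⊕0⊕0⊕0 = 0
p2 (pos 2,3,6,7,10,11,14,15): XOR of data positions = 0⊕1⊕1⊕1⊕0⊕0⊕0 = 1
p4 (pos 4,5,6,7,12,13,14,15): XOR of data positions = 0⊕1⊕1⊕1⊕0⊕0⊕0 = 1
p8 (pos 8,9,10,11,12,13,14,15): XOR of data positions = 1⊕1⊕0⊕1⊕0⊕0⊕0 = 1
Codeword: 010101111101000

010101111101000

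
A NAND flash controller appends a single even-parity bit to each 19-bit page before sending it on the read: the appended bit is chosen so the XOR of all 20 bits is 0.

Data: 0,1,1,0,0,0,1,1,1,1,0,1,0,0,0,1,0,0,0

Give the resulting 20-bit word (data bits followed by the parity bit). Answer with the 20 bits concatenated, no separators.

XOR of the 19 data bits: 0⊕1⊕1⊕0⊕0⊕0⊕1⊕1⊕1⊕1⊕0⊕1⊕0⊕0⊕0⊕1⊕0⊕0⊕0 = 0
Parity bit = 0 (so all 20 bits XOR to 0).

01100011110100010000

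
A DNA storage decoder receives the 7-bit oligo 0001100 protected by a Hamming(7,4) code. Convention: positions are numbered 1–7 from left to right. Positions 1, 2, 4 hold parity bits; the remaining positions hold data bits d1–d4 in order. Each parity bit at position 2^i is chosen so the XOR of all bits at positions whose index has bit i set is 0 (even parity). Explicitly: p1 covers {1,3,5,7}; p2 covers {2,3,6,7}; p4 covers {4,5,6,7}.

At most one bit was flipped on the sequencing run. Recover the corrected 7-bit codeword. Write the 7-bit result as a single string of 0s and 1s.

s1 (pos 1,3,5,7): 0⊕0⊕1⊕0 = 1
s2 (pos 2,3,6,7): 0⊕0⊕0⊕0 = 0
s4 (pos 4,5,6,7): 1⊕1⊕0⊕0 = 0
Syndrome s4…s1 = 001 → error at position 1.
Flip position 1: 0001100 → 1001100

1001100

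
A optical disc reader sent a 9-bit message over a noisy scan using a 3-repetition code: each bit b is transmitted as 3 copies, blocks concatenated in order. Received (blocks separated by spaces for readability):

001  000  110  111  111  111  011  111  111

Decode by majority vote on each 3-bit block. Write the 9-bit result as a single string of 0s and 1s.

Block 1 (001): 1 one → 0
Block 2 (000): 0 ones → 0
Block 3 (110): 2 ones → 1
Block 4 (111): 3 ones → 1
Block 5 (111): 3 ones → 1
Block 6 (111): 3 ones → 1
Block 7 (011): 2 ones → 1
Block 8 (111): 3 ones → 1
Block 9 (111): 3 ones → 1

001111111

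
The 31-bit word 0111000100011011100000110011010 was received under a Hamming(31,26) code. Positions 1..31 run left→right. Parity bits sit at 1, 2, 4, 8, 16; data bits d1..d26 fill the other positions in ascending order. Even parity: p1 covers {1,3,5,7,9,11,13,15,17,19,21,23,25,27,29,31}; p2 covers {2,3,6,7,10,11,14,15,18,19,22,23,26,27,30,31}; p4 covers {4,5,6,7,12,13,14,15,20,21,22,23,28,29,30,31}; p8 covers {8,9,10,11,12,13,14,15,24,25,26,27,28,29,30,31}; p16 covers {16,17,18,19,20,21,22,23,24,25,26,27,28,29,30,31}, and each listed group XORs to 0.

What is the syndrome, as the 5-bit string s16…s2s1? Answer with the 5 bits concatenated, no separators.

10100

s1 (pos 1,3,5,7,9,11,13,15,17,19,21,23,25,27,29,31): 0⊕1⊕0⊕0⊕0⊕0⊕1⊕1⊕1⊕0⊕0⊕1⊕0⊕1⊕0⊕0 = 0
s2 (pos 2,3,6,7,10,11,14,15,18,19,22,23,26,27,30,31): 1⊕1⊕0⊕0⊕0⊕0⊕0⊕1⊕0⊕0⊕0⊕1⊕0⊕1⊕1⊕0 = 0
s4 (pos 4,5,6,7,12,13,14,15,20,21,22,23,28,29,30,31): 1⊕0⊕0⊕0⊕1⊕1⊕0⊕1⊕0⊕0⊕0⊕1⊕1⊕0⊕1⊕0 = 1
s8 (pos 8,9,10,11,12,13,14,15,24,25,26,27,28,29,30,31): 1⊕0⊕0⊕0⊕1⊕1⊕0⊕1⊕1⊕0⊕0⊕1⊕1⊕0⊕1⊕0 = 0
s16 (pos 16,17,18,19,20,21,22,23,24,25,26,27,28,29,30,31): 1⊕1⊕0⊕0⊕0⊕0⊕0⊕1⊕1⊕0⊕0⊕1⊕1⊕0⊕1⊕0 = 1
Syndrome s16…s1 = 10100 → error at position 20.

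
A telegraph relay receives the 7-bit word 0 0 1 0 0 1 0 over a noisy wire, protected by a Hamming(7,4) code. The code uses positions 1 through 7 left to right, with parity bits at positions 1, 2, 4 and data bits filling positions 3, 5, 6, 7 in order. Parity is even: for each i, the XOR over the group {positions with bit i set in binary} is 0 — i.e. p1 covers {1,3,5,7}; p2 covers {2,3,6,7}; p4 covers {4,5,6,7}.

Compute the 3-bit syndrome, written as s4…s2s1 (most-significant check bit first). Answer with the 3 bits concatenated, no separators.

s1 (pos 1,3,5,7): 0⊕1⊕0⊕0 = 1
s2 (pos 2,3,6,7): 0⊕1⊕1⊕0 = 0
s4 (pos 4,5,6,7): 0⊕0⊕1⊕0 = 1
Syndrome s4…s1 = 101 → error at position 5.

101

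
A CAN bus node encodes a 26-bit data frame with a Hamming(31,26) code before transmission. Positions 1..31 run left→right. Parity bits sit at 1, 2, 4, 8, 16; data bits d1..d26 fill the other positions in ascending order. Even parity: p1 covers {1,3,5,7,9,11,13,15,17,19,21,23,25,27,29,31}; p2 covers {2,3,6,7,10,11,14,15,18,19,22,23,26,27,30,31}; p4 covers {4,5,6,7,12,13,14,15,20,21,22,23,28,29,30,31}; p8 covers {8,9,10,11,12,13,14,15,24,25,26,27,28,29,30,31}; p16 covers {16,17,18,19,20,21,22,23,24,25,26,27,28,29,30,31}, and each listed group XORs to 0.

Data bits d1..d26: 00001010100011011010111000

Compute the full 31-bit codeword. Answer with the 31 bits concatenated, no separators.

0000000110101000011011010111000

Place data at non-parity positions: p1 p2 0 p4 0 0 0 p8 1 0 1 0 1 0 0 p16 0 1 1 0 1 1 0 1 0 1 1 1 0 0 0
p1 (pos 1,3,5,7,9,11,13,15,17,19,21,23,25,27,29,31): XOR of data positions = 0⊕0⊕0⊕1⊕1⊕1⊕0⊕0⊕1⊕1⊕0⊕0⊕1⊕0⊕0 = 0
p2 (pos 2,3,6,7,10,11,14,15,18,19,22,23,26,27,30,31): XOR of data positions = 0⊕0⊕0⊕0⊕1⊕0⊕0⊕1⊕1⊕1⊕0⊕1⊕1⊕0⊕0 = 0
p4 (pos 4,5,6,7,12,13,14,15,20,21,22,23,28,29,30,31): XOR of data positions = 0⊕0⊕0⊕0⊕1⊕0⊕0⊕0⊕1⊕1⊕0⊕1⊕0⊕0⊕0 = 0
p8 (pos 8,9,10,11,12,13,14,15,24,25,26,27,28,29,30,31): XOR of data positions = 1⊕0⊕1⊕0⊕1⊕0⊕0⊕1⊕0⊕1⊕1⊕1⊕0⊕0⊕0 = 1
p16 (pos 16,17,18,19,20,21,22,23,24,25,26,27,28,29,30,31): XOR of data positions = 0⊕1⊕1⊕0⊕1⊕1⊕0⊕1⊕0⊕1⊕1⊕1⊕0⊕0⊕0 = 0
Codeword: 0000000110101000011011010111000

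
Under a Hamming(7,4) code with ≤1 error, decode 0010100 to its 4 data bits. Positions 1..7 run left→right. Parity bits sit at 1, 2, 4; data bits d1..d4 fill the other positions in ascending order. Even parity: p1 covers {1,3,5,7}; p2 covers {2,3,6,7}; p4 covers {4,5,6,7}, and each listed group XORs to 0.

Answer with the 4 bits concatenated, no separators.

s1 (pos 1,3,5,7): 0⊕1⊕1⊕0 = 0
s2 (pos 2,3,6,7): 0⊕1⊕0⊕0 = 1
s4 (pos 4,5,6,7): 0⊕1⊕0⊕0 = 1
Syndrome s4…s1 = 110 → error at position 6.
Flip position 6: 0010100 → 0010110
Read data bits from positions 3,5,6,7: 1110

1110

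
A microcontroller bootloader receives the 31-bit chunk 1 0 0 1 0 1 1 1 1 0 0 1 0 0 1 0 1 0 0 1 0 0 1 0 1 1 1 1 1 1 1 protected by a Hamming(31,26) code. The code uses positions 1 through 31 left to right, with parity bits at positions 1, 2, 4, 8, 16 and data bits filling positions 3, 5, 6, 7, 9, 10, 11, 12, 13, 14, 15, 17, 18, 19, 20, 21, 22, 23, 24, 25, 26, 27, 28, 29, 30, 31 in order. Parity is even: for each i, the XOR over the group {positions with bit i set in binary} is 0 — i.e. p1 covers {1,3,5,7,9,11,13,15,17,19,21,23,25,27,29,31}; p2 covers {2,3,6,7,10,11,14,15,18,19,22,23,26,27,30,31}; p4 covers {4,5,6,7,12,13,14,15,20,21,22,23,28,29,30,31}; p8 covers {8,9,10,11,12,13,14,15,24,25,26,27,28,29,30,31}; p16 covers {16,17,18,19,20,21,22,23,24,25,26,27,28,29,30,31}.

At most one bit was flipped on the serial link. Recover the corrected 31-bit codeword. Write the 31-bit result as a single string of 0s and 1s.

s1 (pos 1,3,5,7,9,11,13,15,17,19,21,23,25,27,29,31): 1⊕0⊕0⊕1⊕1⊕0⊕0⊕1⊕1⊕0⊕0⊕1⊕1⊕1⊕1⊕1 = 0
s2 (pos 2,3,6,7,10,11,14,15,18,19,22,23,26,27,30,31): 0⊕0⊕1⊕1⊕0⊕0⊕0⊕1⊕0⊕0⊕0⊕1⊕1⊕1⊕1⊕1 = 0
s4 (pos 4,5,6,7,12,13,14,15,20,21,22,23,28,29,30,31): 1⊕0⊕1⊕1⊕1⊕0⊕0⊕1⊕1⊕0⊕0⊕1⊕1⊕1⊕1⊕1 = 1
s8 (pos 8,9,10,11,12,13,14,15,24,25,26,27,28,29,30,31): 1⊕1⊕0⊕0⊕1⊕0⊕0⊕1⊕0⊕1⊕1⊕1⊕1⊕1⊕1⊕1 = 1
s16 (pos 16,17,18,19,20,21,22,23,24,25,26,27,28,29,30,31): 0⊕1⊕0⊕0⊕1⊕0⊕0⊕1⊕0⊕1⊕1⊕1⊕1⊕1⊕1⊕1 = 0
Syndrome s16…s1 = 01100 → error at position 12.
Flip position 12: 1001011110010010100100101111111 → 1001011110000010100100101111111

1001011110000010100100101111111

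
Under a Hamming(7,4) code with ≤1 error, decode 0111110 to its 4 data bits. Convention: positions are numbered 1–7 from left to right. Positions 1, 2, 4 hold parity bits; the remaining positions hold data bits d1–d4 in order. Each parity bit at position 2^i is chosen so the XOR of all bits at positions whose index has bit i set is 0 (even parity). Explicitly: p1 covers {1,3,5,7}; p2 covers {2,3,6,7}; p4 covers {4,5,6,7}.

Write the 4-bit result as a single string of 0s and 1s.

s1 (pos 1,3,5,7): 0⊕1⊕1⊕0 = 0
s2 (pos 2,3,6,7): 1⊕1⊕1⊕0 = 1
s4 (pos 4,5,6,7): 1⊕1⊕1⊕0 = 1
Syndrome s4…s1 = 110 → error at position 6.
Flip position 6: 0111110 → 0111100
Read data bits from positions 3,5,6,7: 1100

1100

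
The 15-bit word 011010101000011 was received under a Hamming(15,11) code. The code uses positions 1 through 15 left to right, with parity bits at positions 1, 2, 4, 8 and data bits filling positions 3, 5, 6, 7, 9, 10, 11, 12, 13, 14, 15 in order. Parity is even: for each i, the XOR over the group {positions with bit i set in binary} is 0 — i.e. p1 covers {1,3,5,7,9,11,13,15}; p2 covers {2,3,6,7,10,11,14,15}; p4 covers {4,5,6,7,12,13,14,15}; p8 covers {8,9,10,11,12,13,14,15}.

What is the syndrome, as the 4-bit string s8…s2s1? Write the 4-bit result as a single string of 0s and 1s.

1011

s1 (pos 1,3,5,7,9,11,13,15): 0⊕1⊕1⊕1⊕1⊕0⊕0⊕1 = 1
s2 (pos 2,3,6,7,10,11,14,15): 1⊕1⊕0⊕1⊕0⊕0⊕1⊕1 = 1
s4 (pos 4,5,6,7,12,13,14,15): 0⊕1⊕0⊕1⊕0⊕0⊕1⊕1 = 0
s8 (pos 8,9,10,11,12,13,14,15): 0⊕1⊕0⊕0⊕0⊕0⊕1⊕1 = 1
Syndrome s8…s1 = 1011 → error at position 11.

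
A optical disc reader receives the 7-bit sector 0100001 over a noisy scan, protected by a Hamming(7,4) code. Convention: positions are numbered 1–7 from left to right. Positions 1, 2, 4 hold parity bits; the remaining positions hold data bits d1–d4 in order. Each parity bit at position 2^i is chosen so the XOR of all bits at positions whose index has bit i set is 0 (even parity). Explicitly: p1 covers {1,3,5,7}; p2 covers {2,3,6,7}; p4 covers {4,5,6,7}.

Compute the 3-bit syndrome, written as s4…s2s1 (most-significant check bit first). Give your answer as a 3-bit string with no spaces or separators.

101

s1 (pos 1,3,5,7): 0⊕0⊕0⊕1 = 1
s2 (pos 2,3,6,7): 1⊕0⊕0⊕1 = 0
s4 (pos 4,5,6,7): 0⊕0⊕0⊕1 = 1
Syndrome s4…s1 = 101 → error at position 5.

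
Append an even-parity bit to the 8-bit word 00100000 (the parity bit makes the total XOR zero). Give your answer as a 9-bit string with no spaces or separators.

XOR of the 8 data bits: 0⊕0⊕1⊕0⊕0⊕0⊕0⊕0 = 1
Parity bit = 1 (so all 9 bits XOR to 0).

001000001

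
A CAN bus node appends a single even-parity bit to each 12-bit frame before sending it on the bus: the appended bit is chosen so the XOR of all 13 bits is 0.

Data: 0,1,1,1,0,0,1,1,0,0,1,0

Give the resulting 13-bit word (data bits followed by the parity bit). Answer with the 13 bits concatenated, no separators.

XOR of the 12 data bits: 0⊕1⊕1⊕1⊕0⊕0⊕1⊕1⊕0⊕0⊕1⊕0 = 0
Parity bit = 0 (so all 13 bits XOR to 0).

0111001100100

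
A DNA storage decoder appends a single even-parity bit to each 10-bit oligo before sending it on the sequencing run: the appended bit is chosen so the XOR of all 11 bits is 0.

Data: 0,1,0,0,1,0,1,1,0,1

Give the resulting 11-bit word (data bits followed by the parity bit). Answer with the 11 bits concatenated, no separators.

01001011011

XOR of the 10 data bits: 0⊕1⊕0⊕0⊕1⊕0⊕1⊕1⊕0⊕1 = 1
Parity bit = 1 (so all 11 bits XOR to 0).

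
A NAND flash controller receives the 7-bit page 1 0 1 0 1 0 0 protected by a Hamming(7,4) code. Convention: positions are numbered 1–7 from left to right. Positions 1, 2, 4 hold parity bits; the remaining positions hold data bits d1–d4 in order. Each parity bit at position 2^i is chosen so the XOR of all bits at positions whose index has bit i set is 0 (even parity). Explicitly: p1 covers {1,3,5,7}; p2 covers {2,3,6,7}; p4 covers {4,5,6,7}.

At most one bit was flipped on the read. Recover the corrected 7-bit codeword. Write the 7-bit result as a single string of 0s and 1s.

1010101

s1 (pos 1,3,5,7): 1⊕1⊕1⊕0 = 1
s2 (pos 2,3,6,7): 0⊕1⊕0⊕0 = 1
s4 (pos 4,5,6,7): 0⊕1⊕0⊕0 = 1
Syndrome s4…s1 = 111 → error at position 7.
Flip position 7: 1010100 → 1010101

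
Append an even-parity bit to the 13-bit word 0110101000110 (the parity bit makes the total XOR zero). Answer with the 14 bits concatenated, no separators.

01101010001100

XOR of the 13 data bits: 0⊕1⊕1⊕0⊕1⊕0⊕1⊕0⊕0⊕0⊕1⊕1⊕0 = 0
Parity bit = 0 (so all 14 bits XOR to 0).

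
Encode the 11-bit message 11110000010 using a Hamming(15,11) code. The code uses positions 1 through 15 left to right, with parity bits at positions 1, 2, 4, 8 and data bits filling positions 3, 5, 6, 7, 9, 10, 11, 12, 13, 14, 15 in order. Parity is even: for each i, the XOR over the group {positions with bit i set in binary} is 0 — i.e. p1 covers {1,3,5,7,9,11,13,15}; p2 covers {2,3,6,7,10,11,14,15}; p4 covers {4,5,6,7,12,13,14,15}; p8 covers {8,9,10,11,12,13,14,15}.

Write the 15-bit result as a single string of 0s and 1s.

101011110000010

Place data at non-parity positions: p1 p2 1 p4 1 1 1 p8 0 0 0 0 0 1 0
p1 (pos 1,3,5,7,9,11,13,15): XOR of data positions = 1⊕1⊕1⊕0⊕0⊕0⊕0 = 1
p2 (pos 2,3,6,7,10,11,14,15): XOR of data positions = 1⊕1⊕1⊕0⊕0⊕1⊕0 = 0
p4 (pos 4,5,6,7,12,13,14,15): XOR of data positions = 1⊕1⊕1⊕0⊕0⊕1⊕0 = 0
p8 (pos 8,9,10,11,12,13,14,15): XOR of data positions = 0⊕0⊕0⊕0⊕0⊕1⊕0 = 1
Codeword: 101011110000010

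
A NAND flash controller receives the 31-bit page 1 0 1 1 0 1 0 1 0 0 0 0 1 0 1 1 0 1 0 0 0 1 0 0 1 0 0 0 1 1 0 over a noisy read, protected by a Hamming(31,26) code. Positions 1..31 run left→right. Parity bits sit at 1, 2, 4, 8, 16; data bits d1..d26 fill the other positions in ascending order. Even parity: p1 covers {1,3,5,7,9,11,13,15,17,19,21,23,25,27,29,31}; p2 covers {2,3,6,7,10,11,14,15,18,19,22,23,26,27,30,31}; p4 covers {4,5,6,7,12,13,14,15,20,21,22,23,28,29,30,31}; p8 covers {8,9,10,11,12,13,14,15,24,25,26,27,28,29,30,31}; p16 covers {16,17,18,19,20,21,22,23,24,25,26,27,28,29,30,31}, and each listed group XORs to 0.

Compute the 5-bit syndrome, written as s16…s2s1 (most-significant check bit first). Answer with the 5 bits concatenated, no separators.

00100

s1 (pos 1,3,5,7,9,11,13,15,17,19,21,23,25,27,29,31): 1⊕1⊕0⊕0⊕0⊕0⊕1⊕1⊕0⊕0⊕0⊕0⊕1⊕0⊕1⊕0 = 0
s2 (pos 2,3,6,7,10,11,14,15,18,19,22,23,26,27,30,31): 0⊕1⊕1⊕0⊕0⊕0⊕0⊕1⊕1⊕0⊕1⊕0⊕0⊕0⊕1⊕0 = 0
s4 (pos 4,5,6,7,12,13,14,15,20,21,22,23,28,29,30,31): 1⊕0⊕1⊕0⊕0⊕1⊕0⊕1⊕0⊕0⊕1⊕0⊕0⊕1⊕1⊕0 = 1
s8 (pos 8,9,10,11,12,13,14,15,24,25,26,27,28,29,30,31): 1⊕0⊕0⊕0⊕0⊕1⊕0⊕1⊕0⊕1⊕0⊕0⊕0⊕1⊕1⊕0 = 0
s16 (pos 16,17,18,19,20,21,22,23,24,25,26,27,28,29,30,31): 1⊕0⊕1⊕0⊕0⊕0⊕1⊕0⊕0⊕1⊕0⊕0⊕0⊕1⊕1⊕0 = 0
Syndrome s16…s1 = 00100 → error at position 4.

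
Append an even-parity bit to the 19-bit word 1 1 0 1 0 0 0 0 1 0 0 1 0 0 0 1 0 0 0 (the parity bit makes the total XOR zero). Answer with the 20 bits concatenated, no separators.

XOR of the 19 data bits: 1⊕1⊕0⊕1⊕0⊕0⊕0⊕0⊕1⊕0⊕0⊕1⊕0⊕0⊕0⊕1⊕0⊕0⊕0 = 0
Parity bit = 0 (so all 20 bits XOR to 0).

11010000100100010000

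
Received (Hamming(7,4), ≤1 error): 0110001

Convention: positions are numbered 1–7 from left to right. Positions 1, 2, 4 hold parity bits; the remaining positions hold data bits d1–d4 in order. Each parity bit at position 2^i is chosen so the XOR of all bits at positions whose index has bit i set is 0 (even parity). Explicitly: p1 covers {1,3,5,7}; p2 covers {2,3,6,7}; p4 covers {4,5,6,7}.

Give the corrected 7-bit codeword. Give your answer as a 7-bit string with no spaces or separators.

s1 (pos 1,3,5,7): 0⊕1⊕0⊕1 = 0
s2 (pos 2,3,6,7): 1⊕1⊕0⊕1 = 1
s4 (pos 4,5,6,7): 0⊕0⊕0⊕1 = 1
Syndrome s4…s1 = 110 → error at position 6.
Flip position 6: 0110001 → 0110011

0110011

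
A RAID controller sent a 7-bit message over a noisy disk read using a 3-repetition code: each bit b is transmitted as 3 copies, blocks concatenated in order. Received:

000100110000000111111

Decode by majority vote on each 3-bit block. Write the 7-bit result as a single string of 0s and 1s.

Block 1 (000): 0 ones → 0
Block 2 (100): 1 one → 0
Block 3 (110): 2 ones → 1
Block 4 (000): 0 ones → 0
Block 5 (000): 0 ones → 0
Block 6 (111): 3 ones → 1
Block 7 (111): 3 ones → 1

0010011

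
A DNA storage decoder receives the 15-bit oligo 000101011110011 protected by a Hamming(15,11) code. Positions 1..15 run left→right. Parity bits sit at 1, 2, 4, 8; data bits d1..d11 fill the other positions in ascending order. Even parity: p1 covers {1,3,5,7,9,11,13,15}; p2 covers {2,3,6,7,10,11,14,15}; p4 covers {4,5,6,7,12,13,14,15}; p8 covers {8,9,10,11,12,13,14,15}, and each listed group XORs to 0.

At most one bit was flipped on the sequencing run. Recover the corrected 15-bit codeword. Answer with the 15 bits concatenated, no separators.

001101011110011

s1 (pos 1,3,5,7,9,11,13,15): 0⊕0⊕0⊕0⊕1⊕1⊕0⊕1 = 1
s2 (pos 2,3,6,7,10,11,14,15): 0⊕0⊕1⊕0⊕1⊕1⊕1⊕1 = 1
s4 (pos 4,5,6,7,12,13,14,15): 1⊕0⊕1⊕0⊕0⊕0⊕1⊕1 = 0
s8 (pos 8,9,10,11,12,13,14,15): 1⊕1⊕1⊕1⊕0⊕0⊕1⊕1 = 0
Syndrome s8…s1 = 0011 → error at position 3.
Flip position 3: 000101011110011 → 001101011110011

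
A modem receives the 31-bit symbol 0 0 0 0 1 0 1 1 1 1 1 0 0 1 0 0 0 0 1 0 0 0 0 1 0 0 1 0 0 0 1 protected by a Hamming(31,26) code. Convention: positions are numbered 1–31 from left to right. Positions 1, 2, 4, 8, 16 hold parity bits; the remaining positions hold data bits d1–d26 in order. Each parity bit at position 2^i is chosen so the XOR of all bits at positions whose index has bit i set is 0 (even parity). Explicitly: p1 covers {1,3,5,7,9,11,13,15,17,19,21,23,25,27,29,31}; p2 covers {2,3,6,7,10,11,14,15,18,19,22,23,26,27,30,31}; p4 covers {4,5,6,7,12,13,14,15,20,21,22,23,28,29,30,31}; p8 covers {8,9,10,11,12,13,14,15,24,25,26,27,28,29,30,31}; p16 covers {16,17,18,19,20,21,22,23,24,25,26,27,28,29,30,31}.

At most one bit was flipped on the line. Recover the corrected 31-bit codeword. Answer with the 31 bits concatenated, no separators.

s1 (pos 1,3,5,7,9,11,13,15,17,19,21,23,25,27,29,31): 0⊕0⊕1⊕1⊕1⊕1⊕0⊕0⊕0⊕1⊕0⊕0⊕0⊕1⊕0⊕1 = 1
s2 (pos 2,3,6,7,10,11,14,15,18,19,22,23,26,27,30,31): 0⊕0⊕0⊕1⊕1⊕1⊕1⊕0⊕0⊕1⊕0⊕0⊕0⊕1⊕0⊕1 = 1
s4 (pos 4,5,6,7,12,13,14,15,20,21,22,23,28,29,30,31): 0⊕1⊕0⊕1⊕0⊕0⊕1⊕0⊕0⊕0⊕0⊕0⊕0⊕0⊕0⊕1 = 0
s8 (pos 8,9,10,11,12,13,14,15,24,25,26,27,28,29,30,31): 1⊕1⊕1⊕1⊕0⊕0⊕1⊕0⊕1⊕0⊕0⊕1⊕0⊕0⊕0⊕1 = 0
s16 (pos 16,17,18,19,20,21,22,23,24,25,26,27,28,29,30,31): 0⊕0⊕0⊕1⊕0⊕0⊕0⊕0⊕1⊕0⊕0⊕1⊕0⊕0⊕0⊕1 = 0
Syndrome s16…s1 = 00011 → error at position 3.
Flip position 3: 0000101111100100001000010010001 → 0010101111100100001000010010001

0010101111100100001000010010001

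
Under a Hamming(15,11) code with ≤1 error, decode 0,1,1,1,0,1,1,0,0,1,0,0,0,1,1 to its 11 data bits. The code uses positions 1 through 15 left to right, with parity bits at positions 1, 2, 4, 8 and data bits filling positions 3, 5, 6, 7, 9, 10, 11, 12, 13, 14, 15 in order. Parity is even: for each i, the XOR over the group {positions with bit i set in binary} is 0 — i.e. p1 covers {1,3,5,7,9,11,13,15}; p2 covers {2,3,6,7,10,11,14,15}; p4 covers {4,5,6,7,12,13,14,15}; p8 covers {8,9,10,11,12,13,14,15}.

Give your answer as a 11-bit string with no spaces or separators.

s1 (pos 1,3,5,7,9,11,13,15): 0⊕1⊕0⊕1⊕0⊕0⊕0⊕1 = 1
s2 (pos 2,3,6,7,10,11,14,15): 1⊕1⊕1⊕1⊕1⊕0⊕1⊕1 = 1
s4 (pos 4,5,6,7,12,13,14,15): 1⊕0⊕1⊕1⊕0⊕0⊕1⊕1 = 1
s8 (pos 8,9,10,11,12,13,14,15): 0⊕0⊕1⊕0⊕0⊕0⊕1⊕1 = 1
Syndrome s8…s1 = 1111 → error at position 15.
Flip position 15: 011101100100011 → 011101100100010
Read data bits from positions 3,5,6,7,9,10,11,12,13,14,15: 10110100010

10110100010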